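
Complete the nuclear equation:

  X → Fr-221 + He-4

Ac-225

Conserve mass number: A = 221 + 4, so A = 225.
Conserve atomic number: Z = 87 + 2, so Z = 89.
Z = 89 is actinium, so the species is Ac-225.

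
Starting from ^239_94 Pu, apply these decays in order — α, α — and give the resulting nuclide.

Start: (A, Z) = (239, 94).
After α: (235, 92).
After α: (231, 90).
Z = 90 is thorium.

Th-231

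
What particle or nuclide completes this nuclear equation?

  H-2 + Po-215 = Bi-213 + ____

alpha particle

Conserve mass number: 2 + 215 = 213 + A, so A = 4.
Conserve atomic number: 1 + 84 = 83 + Z, so Z = 2.
A = 4 and Z = 2 is He-4 — an alpha particle.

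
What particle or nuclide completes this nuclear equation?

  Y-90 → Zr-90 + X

beta-minus particle

Conserve mass number: 90 = 90 + A, so A = 0.
Conserve atomic number: 39 = 40 + Z, so Z = -1.
A = 0 and Z = -1 is e⁻ — a beta-minus particle.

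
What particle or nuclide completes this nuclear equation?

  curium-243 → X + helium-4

Conserve mass number: 243 = A + 4, so A = 239.
Conserve atomic number: 96 = Z + 2, so Z = 94.
Z = 94 is plutonium, so the species is plutonium-239.

Pu-239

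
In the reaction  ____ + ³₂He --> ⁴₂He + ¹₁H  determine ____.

Conserve mass number: A + 3 = 4 + 1, so A = 2.
Conserve atomic number: Z + 2 = 2 + 1, so Z = 1.
A = 2 and Z = 1 is ²₁H — a deuteron.

deuteron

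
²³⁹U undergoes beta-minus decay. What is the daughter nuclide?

Np-239

Beta-minus decay: mass number changes by +0, atomic number by +1.
A: 239 = 239; Z: 92 + 1 = 93.
Z = 93 is neptunium, so the daughter is ²³⁹Np.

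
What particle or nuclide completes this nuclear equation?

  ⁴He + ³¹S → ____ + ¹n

Conserve mass number: 4 + 31 = A + 1, so A = 34.
Conserve atomic number: 2 + 16 = Z + 0, so Z = 18.
Z = 18 is argon, so the species is ³⁴Ar.

Ar-34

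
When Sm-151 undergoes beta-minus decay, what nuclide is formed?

Eu-151

Beta-minus decay: mass number changes by +0, atomic number by +1.
A: 151 = 151; Z: 62 + 1 = 63.
Z = 63 is europium, so the daughter is Eu-151.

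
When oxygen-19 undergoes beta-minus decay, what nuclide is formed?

Beta-minus decay: mass number changes by +0, atomic number by +1.
A: 19 = 19; Z: 8 + 1 = 9.
Z = 9 is fluorine, so the daughter is fluorine-19.

F-19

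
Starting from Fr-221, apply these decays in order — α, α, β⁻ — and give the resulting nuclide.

Start: (A, Z) = (221, 87).
After α: (217, 85).
After α: (213, 83).
After β⁻: (213, 84).
Z = 84 is polonium.

Po-213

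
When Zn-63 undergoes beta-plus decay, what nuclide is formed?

Beta-plus decay: mass number changes by +0, atomic number by -1.
A: 63 = 63; Z: 30 − 1 = 29.
Z = 29 is copper, so the daughter is Cu-63.

Cu-63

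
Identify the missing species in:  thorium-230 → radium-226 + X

alpha particle

Conserve mass number: 230 = 226 + A, so A = 4.
Conserve atomic number: 90 = 88 + Z, so Z = 2.
A = 4 and Z = 2 is helium-4 — an alpha particle.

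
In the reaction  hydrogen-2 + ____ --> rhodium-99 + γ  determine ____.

Ru-97

Conserve mass number: 2 + A = 99 + 0, so A = 97.
Conserve atomic number: 1 + Z = 45 + 0, so Z = 44.
Z = 44 is ruthenium, so the species is ruthenium-97.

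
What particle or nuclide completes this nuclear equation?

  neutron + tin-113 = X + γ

Sn-114

Conserve mass number: 1 + 113 = A + 0, so A = 114.
Conserve atomic number: 0 + 50 = Z + 0, so Z = 50.
Z = 50 is tin, so the species is tin-114.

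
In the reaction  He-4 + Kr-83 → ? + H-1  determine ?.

Conserve mass number: 4 + 83 = A + 1, so A = 86.
Conserve atomic number: 2 + 36 = Z + 1, so Z = 37.
Z = 37 is rubidium, so the species is Rb-86.

Rb-86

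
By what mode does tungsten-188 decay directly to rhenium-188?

beta-minus decay

ΔA = 188 − 188 = 0; ΔZ = 75 − 74 = +1.
A is unchanged and Z rises by 1 — a neutron has become a proton (β⁻ decay).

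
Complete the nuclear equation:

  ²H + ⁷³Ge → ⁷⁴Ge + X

proton

Conserve mass number: 2 + 73 = 74 + A, so A = 1.
Conserve atomic number: 1 + 32 = 32 + Z, so Z = 1.
A = 1 and Z = 1 is ¹H — a proton.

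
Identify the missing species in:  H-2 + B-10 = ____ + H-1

B-11

Conserve mass number: 2 + 10 = A + 1, so A = 11.
Conserve atomic number: 1 + 5 = Z + 1, so Z = 5.
Z = 5 is boron, so the species is B-11.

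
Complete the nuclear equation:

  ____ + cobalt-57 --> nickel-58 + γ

Conserve mass number: A + 57 = 58 + 0, so A = 1.
Conserve atomic number: Z + 27 = 28 + 0, so Z = 1.
A = 1 and Z = 1 is hydrogen-1 — a proton.

proton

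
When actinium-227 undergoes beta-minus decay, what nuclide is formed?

Beta-minus decay: mass number changes by +0, atomic number by +1.
A: 227 = 227; Z: 89 + 1 = 90.
Z = 90 is thorium, so the daughter is thorium-227.

Th-227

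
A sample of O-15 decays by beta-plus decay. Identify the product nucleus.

Beta-plus decay: mass number changes by +0, atomic number by -1.
A: 15 = 15; Z: 8 − 1 = 7.
Z = 7 is nitrogen, so the daughter is N-15.

N-15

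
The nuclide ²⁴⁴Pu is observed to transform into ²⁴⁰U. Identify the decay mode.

ΔA = 240 − 244 = -4; ΔZ = 92 − 94 = -2.
A drops by 4 and Z drops by 2 — the signature of alpha emission.

alpha decay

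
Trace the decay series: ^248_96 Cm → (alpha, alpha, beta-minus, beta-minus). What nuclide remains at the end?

Start: (A, Z) = (248, 96).
After α: (244, 94).
After α: (240, 92).
After β⁻: (240, 93).
After β⁻: (240, 94).
Z = 94 is plutonium.

Pu-240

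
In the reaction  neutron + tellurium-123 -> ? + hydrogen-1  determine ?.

Sb-123

Conserve mass number: 1 + 123 = A + 1, so A = 123.
Conserve atomic number: 0 + 52 = Z + 1, so Z = 51.
Z = 51 is antimony, so the species is antimony-123.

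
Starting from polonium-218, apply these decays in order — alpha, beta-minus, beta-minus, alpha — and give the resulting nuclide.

Pb-210

Start: (A, Z) = (218, 84).
After α: (214, 82).
After β⁻: (214, 83).
After β⁻: (214, 84).
After α: (210, 82).
Z = 82 is lead.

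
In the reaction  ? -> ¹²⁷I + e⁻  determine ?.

Conserve mass number: A = 127 + 0, so A = 127.
Conserve atomic number: Z = 53 − 1, so Z = 52.
Z = 52 is tellurium, so the species is ¹²⁷Te.

Te-127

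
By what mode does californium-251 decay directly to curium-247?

alpha decay

ΔA = 247 − 251 = -4; ΔZ = 96 − 98 = -2.
A drops by 4 and Z drops by 2 — the signature of alpha emission.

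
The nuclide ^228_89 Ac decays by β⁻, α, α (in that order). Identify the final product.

Start: (A, Z) = (228, 89).
After β⁻: (228, 90).
After α: (224, 88).
After α: (220, 86).
Z = 86 is radon.

Rn-220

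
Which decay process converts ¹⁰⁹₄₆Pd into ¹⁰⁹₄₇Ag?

ΔA = 109 − 109 = 0; ΔZ = 47 − 46 = +1.
A is unchanged and Z rises by 1 — a neutron has become a proton (β⁻ decay).

beta-minus decay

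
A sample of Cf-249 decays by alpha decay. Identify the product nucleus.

Cm-245

Alpha decay: mass number changes by -4, atomic number by -2.
A: 249 − 4 = 245; Z: 98 − 2 = 96.
Z = 96 is curium, so the daughter is Cm-245.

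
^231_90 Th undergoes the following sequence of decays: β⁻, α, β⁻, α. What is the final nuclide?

Ra-223

Start: (A, Z) = (231, 90).
After β⁻: (231, 91).
After α: (227, 89).
After β⁻: (227, 90).
After α: (223, 88).
Z = 88 is radium.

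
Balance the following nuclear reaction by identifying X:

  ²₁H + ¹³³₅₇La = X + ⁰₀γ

Conserve mass number: 2 + 133 = A + 0, so A = 135.
Conserve atomic number: 1 + 57 = Z + 0, so Z = 58.
Z = 58 is cerium, so the species is ¹³⁵₅₈Ce.

Ce-135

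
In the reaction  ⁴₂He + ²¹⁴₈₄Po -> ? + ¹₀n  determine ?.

Conserve mass number: 4 + 214 = A + 1, so A = 217.
Conserve atomic number: 2 + 84 = Z + 0, so Z = 86.
Z = 86 is radon, so the species is ²¹⁷₈₆Rn.

Rn-217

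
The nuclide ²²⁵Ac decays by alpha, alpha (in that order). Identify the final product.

Start: (A, Z) = (225, 89).
After α: (221, 87).
After α: (217, 85).
Z = 85 is astatine.

At-217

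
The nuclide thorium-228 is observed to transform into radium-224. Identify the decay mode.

alpha decay

ΔA = 224 − 228 = -4; ΔZ = 88 − 90 = -2.
A drops by 4 and Z drops by 2 — the signature of alpha emission.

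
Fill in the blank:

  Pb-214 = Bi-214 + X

Conserve mass number: 214 = 214 + A, so A = 0.
Conserve atomic number: 82 = 83 + Z, so Z = -1.
A = 0 and Z = -1 is e⁻ — a beta-minus particle.

beta-minus particle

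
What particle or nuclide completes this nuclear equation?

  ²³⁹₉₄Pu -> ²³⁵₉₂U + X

alpha particle

Conserve mass number: 239 = 235 + A, so A = 4.
Conserve atomic number: 94 = 92 + Z, so Z = 2.
A = 4 and Z = 2 is ⁴₂He — an alpha particle.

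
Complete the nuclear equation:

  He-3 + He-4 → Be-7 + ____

Conserve mass number: 3 + 4 = 7 + A, so A = 0.
Conserve atomic number: 2 + 2 = 4 + Z, so Z = 0.
A = 0 and Z = 0 is γ — a gamma ray.

gamma ray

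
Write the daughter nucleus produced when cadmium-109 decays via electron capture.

Ag-109

Electron capture: mass number changes by +0, atomic number by -1.
A: 109 = 109; Z: 48 − 1 = 47.
Z = 47 is silver, so the daughter is silver-109.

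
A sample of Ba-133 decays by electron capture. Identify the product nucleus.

Electron capture: mass number changes by +0, atomic number by -1.
A: 133 = 133; Z: 56 − 1 = 55.
Z = 55 is caesium, so the daughter is Cs-133.

Cs-133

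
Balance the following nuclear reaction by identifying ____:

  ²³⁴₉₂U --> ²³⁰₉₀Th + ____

Conserve mass number: 234 = 230 + A, so A = 4.
Conserve atomic number: 92 = 90 + Z, so Z = 2.
A = 4 and Z = 2 is ⁴₂He — an alpha particle.

alpha particle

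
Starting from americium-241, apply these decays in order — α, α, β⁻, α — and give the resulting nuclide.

Start: (A, Z) = (241, 95).
After α: (237, 93).
After α: (233, 91).
After β⁻: (233, 92).
After α: (229, 90).
Z = 90 is thorium.

Th-229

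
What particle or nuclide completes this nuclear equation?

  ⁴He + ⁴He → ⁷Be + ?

Conserve mass number: 4 + 4 = 7 + A, so A = 1.
Conserve atomic number: 2 + 2 = 4 + Z, so Z = 0.
A = 1 and Z = 0 is ¹n — a neutron.

neutron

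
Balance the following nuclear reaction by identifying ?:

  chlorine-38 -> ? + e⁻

Ar-38

Conserve mass number: 38 = A + 0, so A = 38.
Conserve atomic number: 17 = Z − 1, so Z = 18.
Z = 18 is argon, so the species is argon-38.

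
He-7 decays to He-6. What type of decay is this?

neutron emission

ΔA = 6 − 7 = -1; ΔZ = 2 − 2 = +0.
A drops by 1 with Z unchanged — a neutron was emitted.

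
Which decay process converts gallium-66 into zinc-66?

ΔA = 66 − 66 = 0; ΔZ = 30 − 31 = -1.
A is unchanged and Z drops by 1 — a proton has become a neutron (β⁺ emission or electron capture).

beta-plus decay or electron capture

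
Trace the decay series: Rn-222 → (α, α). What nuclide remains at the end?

Start: (A, Z) = (222, 86).
After α: (218, 84).
After α: (214, 82).
Z = 82 is lead.

Pb-214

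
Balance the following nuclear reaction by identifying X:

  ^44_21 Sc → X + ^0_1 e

Ca-44

Conserve mass number: 44 = A + 0, so A = 44.
Conserve atomic number: 21 = Z + 1, so Z = 20.
Z = 20 is calcium, so the species is ^44_20 Ca.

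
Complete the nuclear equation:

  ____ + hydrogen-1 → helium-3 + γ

Conserve mass number: A + 1 = 3 + 0, so A = 2.
Conserve atomic number: Z + 1 = 2 + 0, so Z = 1.
A = 2 and Z = 1 is hydrogen-2 — a deuteron.

deuteron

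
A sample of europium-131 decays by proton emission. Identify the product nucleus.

Proton emission: mass number changes by -1, atomic number by -1.
A: 131 − 1 = 130; Z: 63 − 1 = 62.
Z = 62 is samarium, so the daughter is samarium-130.

Sm-130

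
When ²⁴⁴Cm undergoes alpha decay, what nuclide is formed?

Alpha decay: mass number changes by -4, atomic number by -2.
A: 244 − 4 = 240; Z: 96 − 2 = 94.
Z = 94 is plutonium, so the daughter is ²⁴⁰Pu.

Pu-240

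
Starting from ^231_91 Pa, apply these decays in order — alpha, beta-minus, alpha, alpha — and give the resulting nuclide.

Start: (A, Z) = (231, 91).
After α: (227, 89).
After β⁻: (227, 90).
After α: (223, 88).
After α: (219, 86).
Z = 86 is radon.

Rn-219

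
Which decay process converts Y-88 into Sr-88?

beta-plus decay or electron capture

ΔA = 88 − 88 = 0; ΔZ = 38 − 39 = -1.
A is unchanged and Z drops by 1 — a proton has become a neutron (β⁺ emission or electron capture).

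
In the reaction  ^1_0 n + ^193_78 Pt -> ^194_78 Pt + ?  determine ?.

Conserve mass number: 1 + 193 = 194 + A, so A = 0.
Conserve atomic number: 0 + 78 = 78 + Z, so Z = 0.
A = 0 and Z = 0 is ^0_0 γ — a gamma ray.

gamma ray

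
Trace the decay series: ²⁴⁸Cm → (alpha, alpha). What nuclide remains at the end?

Start: (A, Z) = (248, 96).
After α: (244, 94).
After α: (240, 92).
Z = 92 is uranium.

U-240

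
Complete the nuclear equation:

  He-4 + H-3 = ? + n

Li-6

Conserve mass number: 4 + 3 = A + 1, so A = 6.
Conserve atomic number: 2 + 1 = Z + 0, so Z = 3.
Z = 3 is lithium, so the species is Li-6.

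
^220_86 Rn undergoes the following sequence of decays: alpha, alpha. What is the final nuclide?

Pb-212

Start: (A, Z) = (220, 86).
After α: (216, 84).
After α: (212, 82).
Z = 82 is lead.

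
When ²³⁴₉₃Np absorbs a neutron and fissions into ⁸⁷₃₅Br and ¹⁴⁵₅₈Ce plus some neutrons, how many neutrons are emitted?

Conserve mass number: 235 = 87 + 145 + k, so k = 235 − 232 = 3.
Check atomic number: 93 = 35 + 58 + 0 = 93. ✓

3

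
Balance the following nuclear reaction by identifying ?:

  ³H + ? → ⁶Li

Conserve mass number: 3 + A = 6, so A = 3.
Conserve atomic number: 1 + Z = 3, so Z = 2.
Z = 2 is helium, so the species is ³He.

He-3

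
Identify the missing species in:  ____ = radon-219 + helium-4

Ra-223

Conserve mass number: A = 219 + 4, so A = 223.
Conserve atomic number: Z = 86 + 2, so Z = 88.
Z = 88 is radium, so the species is radium-223.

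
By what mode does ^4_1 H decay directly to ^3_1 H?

ΔA = 3 − 4 = -1; ΔZ = 1 − 1 = +0.
A drops by 1 with Z unchanged — a neutron was emitted.

neutron emission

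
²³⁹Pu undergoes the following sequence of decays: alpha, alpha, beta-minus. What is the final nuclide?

Start: (A, Z) = (239, 94).
After α: (235, 92).
After α: (231, 90).
After β⁻: (231, 91).
Z = 91 is protactinium.

Pa-231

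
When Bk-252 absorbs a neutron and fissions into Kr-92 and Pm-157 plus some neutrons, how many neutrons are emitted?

Conserve mass number: 253 = 92 + 157 + k, so k = 253 − 249 = 4.
Check atomic number: 97 = 36 + 61 + 0 = 97. ✓

4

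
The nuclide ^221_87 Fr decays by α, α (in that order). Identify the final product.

Start: (A, Z) = (221, 87).
After α: (217, 85).
After α: (213, 83).
Z = 83 is bismuth.

Bi-213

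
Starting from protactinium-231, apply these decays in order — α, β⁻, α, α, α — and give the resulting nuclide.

Po-215

Start: (A, Z) = (231, 91).
After α: (227, 89).
After β⁻: (227, 90).
After α: (223, 88).
After α: (219, 86).
After α: (215, 84).
Z = 84 is polonium.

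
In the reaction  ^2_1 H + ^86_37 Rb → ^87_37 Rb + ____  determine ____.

proton

Conserve mass number: 2 + 86 = 87 + A, so A = 1.
Conserve atomic number: 1 + 37 = 37 + Z, so Z = 1.
A = 1 and Z = 1 is ^1_1 H — a proton.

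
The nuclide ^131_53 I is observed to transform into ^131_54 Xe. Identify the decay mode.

ΔA = 131 − 131 = 0; ΔZ = 54 − 53 = +1.
A is unchanged and Z rises by 1 — a neutron has become a proton (β⁻ decay).

beta-minus decay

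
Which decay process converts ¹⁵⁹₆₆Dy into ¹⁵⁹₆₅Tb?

ΔA = 159 − 159 = 0; ΔZ = 65 − 66 = -1.
A is unchanged and Z drops by 1 — a proton has become a neutron (β⁺ emission or electron capture).

beta-plus decay or electron capture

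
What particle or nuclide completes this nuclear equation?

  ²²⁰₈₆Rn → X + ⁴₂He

Conserve mass number: 220 = A + 4, so A = 216.
Conserve atomic number: 86 = Z + 2, so Z = 84.
Z = 84 is polonium, so the species is ²¹⁶₈₄Po.

Po-216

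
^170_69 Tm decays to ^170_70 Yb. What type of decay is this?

beta-minus decay

ΔA = 170 − 170 = 0; ΔZ = 70 − 69 = +1.
A is unchanged and Z rises by 1 — a neutron has become a proton (β⁻ decay).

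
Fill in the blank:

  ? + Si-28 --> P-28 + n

Conserve mass number: A + 28 = 28 + 1, so A = 1.
Conserve atomic number: Z + 14 = 15 + 0, so Z = 1.
A = 1 and Z = 1 is H-1 — a proton.

proton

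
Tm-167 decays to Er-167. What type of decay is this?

ΔA = 167 − 167 = 0; ΔZ = 68 − 69 = -1.
A is unchanged and Z drops by 1 — a proton has become a neutron (β⁺ emission or electron capture).

beta-plus decay or electron capture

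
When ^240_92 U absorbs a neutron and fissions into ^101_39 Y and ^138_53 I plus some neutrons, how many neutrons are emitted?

Conserve mass number: 241 = 101 + 138 + k, so k = 241 − 239 = 2.
Check atomic number: 92 = 39 + 53 + 0 = 92. ✓

2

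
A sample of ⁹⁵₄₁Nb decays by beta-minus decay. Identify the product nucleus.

Mo-95

Beta-minus decay: mass number changes by +0, atomic number by +1.
A: 95 = 95; Z: 41 + 1 = 42.
Z = 42 is molybdenum, so the daughter is ⁹⁵₄₂Mo.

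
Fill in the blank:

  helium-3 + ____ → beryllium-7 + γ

Conserve mass number: 3 + A = 7 + 0, so A = 4.
Conserve atomic number: 2 + Z = 4 + 0, so Z = 2.
A = 4 and Z = 2 is helium-4 — an alpha particle.

alpha particle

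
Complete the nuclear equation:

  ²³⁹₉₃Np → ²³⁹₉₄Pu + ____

beta-minus particle

Conserve mass number: 239 = 239 + A, so A = 0.
Conserve atomic number: 93 = 94 + Z, so Z = -1.
A = 0 and Z = -1 is ⁰₋₁e — a beta-minus particle.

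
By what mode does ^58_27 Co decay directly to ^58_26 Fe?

ΔA = 58 − 58 = 0; ΔZ = 26 − 27 = -1.
A is unchanged and Z drops by 1 — a proton has become a neutron (β⁺ emission or electron capture).

beta-plus decay or electron capture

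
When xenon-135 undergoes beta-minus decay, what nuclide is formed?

Cs-135

Beta-minus decay: mass number changes by +0, atomic number by +1.
A: 135 = 135; Z: 54 + 1 = 55.
Z = 55 is caesium, so the daughter is caesium-135.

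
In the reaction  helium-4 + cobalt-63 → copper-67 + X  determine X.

gamma ray

Conserve mass number: 4 + 63 = 67 + A, so A = 0.
Conserve atomic number: 2 + 27 = 29 + Z, so Z = 0.
A = 0 and Z = 0 is γ — a gamma ray.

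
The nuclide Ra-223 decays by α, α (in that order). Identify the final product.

Po-215

Start: (A, Z) = (223, 88).
After α: (219, 86).
After α: (215, 84).
Z = 84 is polonium.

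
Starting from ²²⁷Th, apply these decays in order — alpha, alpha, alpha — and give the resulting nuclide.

Start: (A, Z) = (227, 90).
After α: (223, 88).
After α: (219, 86).
After α: (215, 84).
Z = 84 is polonium.

Po-215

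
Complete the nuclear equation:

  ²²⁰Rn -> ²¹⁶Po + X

Conserve mass number: 220 = 216 + A, so A = 4.
Conserve atomic number: 86 = 84 + Z, so Z = 2.
A = 4 and Z = 2 is ⁴He — an alpha particle.

alpha particle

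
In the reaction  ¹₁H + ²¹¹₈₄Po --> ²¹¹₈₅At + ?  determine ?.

neutron

Conserve mass number: 1 + 211 = 211 + A, so A = 1.
Conserve atomic number: 1 + 84 = 85 + Z, so Z = 0.
A = 1 and Z = 0 is ¹₀n — a neutron.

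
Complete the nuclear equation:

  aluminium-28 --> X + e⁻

Conserve mass number: 28 = A + 0, so A = 28.
Conserve atomic number: 13 = Z − 1, so Z = 14.
Z = 14 is silicon, so the species is silicon-28.

Si-28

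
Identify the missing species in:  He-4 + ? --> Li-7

Conserve mass number: 4 + A = 7, so A = 3.
Conserve atomic number: 2 + Z = 3, so Z = 1.
A = 3 and Z = 1 is H-3 — a triton.

triton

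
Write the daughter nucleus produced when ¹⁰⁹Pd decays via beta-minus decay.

Beta-minus decay: mass number changes by +0, atomic number by +1.
A: 109 = 109; Z: 46 + 1 = 47.
Z = 47 is silver, so the daughter is ¹⁰⁹Ag.

Ag-109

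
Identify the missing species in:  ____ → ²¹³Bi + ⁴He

At-217

Conserve mass number: A = 213 + 4, so A = 217.
Conserve atomic number: Z = 83 + 2, so Z = 85.
Z = 85 is astatine, so the species is ²¹⁷At.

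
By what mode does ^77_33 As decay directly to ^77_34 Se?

ΔA = 77 − 77 = 0; ΔZ = 34 − 33 = +1.
A is unchanged and Z rises by 1 — a neutron has become a proton (β⁻ decay).

beta-minus decay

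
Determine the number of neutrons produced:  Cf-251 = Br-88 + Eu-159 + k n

4

Conserve mass number: 251 = 88 + 159 + k, so k = 251 − 247 = 4.
Check atomic number: 98 = 35 + 63 + 0 = 98. ✓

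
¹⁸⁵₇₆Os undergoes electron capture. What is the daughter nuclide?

Re-185

Electron capture: mass number changes by +0, atomic number by -1.
A: 185 = 185; Z: 76 − 1 = 75.
Z = 75 is rhenium, so the daughter is ¹⁸⁵₇₅Re.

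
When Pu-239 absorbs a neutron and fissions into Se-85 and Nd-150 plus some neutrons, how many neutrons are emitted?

5

Conserve mass number: 240 = 85 + 150 + k, so k = 240 − 235 = 5.
Check atomic number: 94 = 34 + 60 + 0 = 94. ✓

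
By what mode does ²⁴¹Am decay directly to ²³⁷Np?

ΔA = 237 − 241 = -4; ΔZ = 93 − 95 = -2.
A drops by 4 and Z drops by 2 — the signature of alpha emission.

alpha decay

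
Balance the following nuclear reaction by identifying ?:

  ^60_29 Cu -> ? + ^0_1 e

Conserve mass number: 60 = A + 0, so A = 60.
Conserve atomic number: 29 = Z + 1, so Z = 28.
Z = 28 is nickel, so the species is ^60_28 Ni.

Ni-60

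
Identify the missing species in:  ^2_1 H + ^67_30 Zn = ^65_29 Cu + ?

alpha particle

Conserve mass number: 2 + 67 = 65 + A, so A = 4.
Conserve atomic number: 1 + 30 = 29 + Z, so Z = 2.
A = 4 and Z = 2 is ^4_2 He — an alpha particle.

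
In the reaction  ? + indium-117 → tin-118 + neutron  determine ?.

deuteron

Conserve mass number: A + 117 = 118 + 1, so A = 2.
Conserve atomic number: Z + 49 = 50 + 0, so Z = 1.
A = 2 and Z = 1 is hydrogen-2 — a deuteron.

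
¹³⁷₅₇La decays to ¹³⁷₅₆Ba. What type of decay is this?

ΔA = 137 − 137 = 0; ΔZ = 56 − 57 = -1.
A is unchanged and Z drops by 1 — a proton has become a neutron (β⁺ emission or electron capture).

beta-plus decay or electron capture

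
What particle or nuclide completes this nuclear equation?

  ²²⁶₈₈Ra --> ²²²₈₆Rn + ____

alpha particle

Conserve mass number: 226 = 222 + A, so A = 4.
Conserve atomic number: 88 = 86 + Z, so Z = 2.
A = 4 and Z = 2 is ⁴₂He — an alpha particle.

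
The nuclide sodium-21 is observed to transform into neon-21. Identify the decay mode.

beta-plus decay or electron capture

ΔA = 21 − 21 = 0; ΔZ = 10 − 11 = -1.
A is unchanged and Z drops by 1 — a proton has become a neutron (β⁺ emission or electron capture).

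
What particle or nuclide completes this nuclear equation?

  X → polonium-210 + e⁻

Bi-210

Conserve mass number: A = 210 + 0, so A = 210.
Conserve atomic number: Z = 84 − 1, so Z = 83.
Z = 83 is bismuth, so the species is bismuth-210.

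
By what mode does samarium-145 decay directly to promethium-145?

ΔA = 145 − 145 = 0; ΔZ = 61 − 62 = -1.
A is unchanged and Z drops by 1 — a proton has become a neutron (β⁺ emission or electron capture).

beta-plus decay or electron capture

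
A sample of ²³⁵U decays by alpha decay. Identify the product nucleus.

Th-231

Alpha decay: mass number changes by -4, atomic number by -2.
A: 235 − 4 = 231; Z: 92 − 2 = 90.
Z = 90 is thorium, so the daughter is ²³¹Th.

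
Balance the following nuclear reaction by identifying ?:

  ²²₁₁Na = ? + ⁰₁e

Conserve mass number: 22 = A + 0, so A = 22.
Conserve atomic number: 11 = Z + 1, so Z = 10.
Z = 10 is neon, so the species is ²²₁₀Ne.

Ne-22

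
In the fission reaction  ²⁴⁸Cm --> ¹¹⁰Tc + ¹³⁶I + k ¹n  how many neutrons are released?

2

Conserve mass number: 248 = 110 + 136 + k, so k = 248 − 246 = 2.
Check atomic number: 96 = 43 + 53 + 0 = 96. ✓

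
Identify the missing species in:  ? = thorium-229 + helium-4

Conserve mass number: A = 229 + 4, so A = 233.
Conserve atomic number: Z = 90 + 2, so Z = 92.
Z = 92 is uranium, so the species is uranium-233.

U-233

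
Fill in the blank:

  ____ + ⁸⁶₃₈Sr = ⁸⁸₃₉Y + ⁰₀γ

Conserve mass number: A + 86 = 88 + 0, so A = 2.
Conserve atomic number: Z + 38 = 39 + 0, so Z = 1.
A = 2 and Z = 1 is ²₁H — a deuteron.

deuteron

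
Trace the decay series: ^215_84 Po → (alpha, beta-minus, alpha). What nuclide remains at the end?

Start: (A, Z) = (215, 84).
After α: (211, 82).
After β⁻: (211, 83).
After α: (207, 81).
Z = 81 is thallium.

Tl-207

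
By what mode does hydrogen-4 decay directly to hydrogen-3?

ΔA = 3 − 4 = -1; ΔZ = 1 − 1 = +0.
A drops by 1 with Z unchanged — a neutron was emitted.

neutron emission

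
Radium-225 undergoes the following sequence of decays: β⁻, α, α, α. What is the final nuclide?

Start: (A, Z) = (225, 88).
After β⁻: (225, 89).
After α: (221, 87).
After α: (217, 85).
After α: (213, 83).
Z = 83 is bismuth.

Bi-213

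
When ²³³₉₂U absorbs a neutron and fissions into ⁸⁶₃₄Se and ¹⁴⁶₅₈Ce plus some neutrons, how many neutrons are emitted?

Conserve mass number: 234 = 86 + 146 + k, so k = 234 − 232 = 2.
Check atomic number: 92 = 34 + 58 + 0 = 92. ✓

2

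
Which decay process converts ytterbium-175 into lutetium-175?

ΔA = 175 − 175 = 0; ΔZ = 71 − 70 = +1.
A is unchanged and Z rises by 1 — a neutron has become a proton (β⁻ decay).

beta-minus decay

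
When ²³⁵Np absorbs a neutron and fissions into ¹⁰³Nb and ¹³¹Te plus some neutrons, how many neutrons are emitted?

2

Conserve mass number: 236 = 103 + 131 + k, so k = 236 − 234 = 2.
Check atomic number: 93 = 41 + 52 + 0 = 93. ✓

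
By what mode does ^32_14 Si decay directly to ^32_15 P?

beta-minus decay

ΔA = 32 − 32 = 0; ΔZ = 15 − 14 = +1.
A is unchanged and Z rises by 1 — a neutron has become a proton (β⁻ decay).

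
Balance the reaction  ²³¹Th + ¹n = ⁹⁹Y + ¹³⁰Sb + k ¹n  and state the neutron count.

3

Conserve mass number: 232 = 99 + 130 + k, so k = 232 − 229 = 3.
Check atomic number: 90 = 39 + 51 + 0 = 90. ✓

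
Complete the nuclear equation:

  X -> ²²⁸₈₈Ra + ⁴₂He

Conserve mass number: A = 228 + 4, so A = 232.
Conserve atomic number: Z = 88 + 2, so Z = 90.
Z = 90 is thorium, so the species is ²³²₉₀Th.

Th-232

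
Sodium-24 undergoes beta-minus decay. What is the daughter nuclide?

Beta-minus decay: mass number changes by +0, atomic number by +1.
A: 24 = 24; Z: 11 + 1 = 12.
Z = 12 is magnesium, so the daughter is magnesium-24.

Mg-24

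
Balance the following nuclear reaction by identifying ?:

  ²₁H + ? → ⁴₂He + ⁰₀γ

Conserve mass number: 2 + A = 4 + 0, so A = 2.
Conserve atomic number: 1 + Z = 2 + 0, so Z = 1.
A = 2 and Z = 1 is ²₁H — a deuteron.

deuteron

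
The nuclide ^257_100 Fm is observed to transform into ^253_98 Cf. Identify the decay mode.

ΔA = 253 − 257 = -4; ΔZ = 98 − 100 = -2.
A drops by 4 and Z drops by 2 — the signature of alpha emission.

alpha decay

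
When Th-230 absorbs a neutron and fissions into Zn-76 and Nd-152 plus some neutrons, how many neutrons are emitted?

Conserve mass number: 231 = 76 + 152 + k, so k = 231 − 228 = 3.
Check atomic number: 90 = 30 + 60 + 0 = 90. ✓

3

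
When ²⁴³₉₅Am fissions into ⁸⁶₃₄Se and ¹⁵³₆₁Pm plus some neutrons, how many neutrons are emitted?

Conserve mass number: 243 = 86 + 153 + k, so k = 243 − 239 = 4.
Check atomic number: 95 = 34 + 61 + 0 = 95. ✓

4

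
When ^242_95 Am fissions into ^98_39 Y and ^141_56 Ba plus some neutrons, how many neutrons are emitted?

3

Conserve mass number: 242 = 98 + 141 + k, so k = 242 − 239 = 3.
Check atomic number: 95 = 39 + 56 + 0 = 95. ✓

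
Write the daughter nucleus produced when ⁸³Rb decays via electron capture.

Kr-83

Electron capture: mass number changes by +0, atomic number by -1.
A: 83 = 83; Z: 37 − 1 = 36.
Z = 36 is krypton, so the daughter is ⁸³Kr.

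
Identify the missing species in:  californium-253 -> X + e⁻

Conserve mass number: 253 = A + 0, so A = 253.
Conserve atomic number: 98 = Z − 1, so Z = 99.
Z = 99 is einsteinium, so the species is einsteinium-253.

Es-253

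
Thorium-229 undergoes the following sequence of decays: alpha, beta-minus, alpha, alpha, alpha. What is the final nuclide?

Bi-213

Start: (A, Z) = (229, 90).
After α: (225, 88).
After β⁻: (225, 89).
After α: (221, 87).
After α: (217, 85).
After α: (213, 83).
Z = 83 is bismuth.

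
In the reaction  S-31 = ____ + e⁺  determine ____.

Conserve mass number: 31 = A + 0, so A = 31.
Conserve atomic number: 16 = Z + 1, so Z = 15.
Z = 15 is phosphorus, so the species is P-31.

P-31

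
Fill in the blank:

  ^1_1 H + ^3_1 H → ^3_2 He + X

Conserve mass number: 1 + 3 = 3 + A, so A = 1.
Conserve atomic number: 1 + 1 = 2 + Z, so Z = 0.
A = 1 and Z = 0 is ^1_0 n — a neutron.

neutron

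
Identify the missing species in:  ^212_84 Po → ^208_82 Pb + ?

Conserve mass number: 212 = 208 + A, so A = 4.
Conserve atomic number: 84 = 82 + Z, so Z = 2.
A = 4 and Z = 2 is ^4_2 He — an alpha particle.

alpha particle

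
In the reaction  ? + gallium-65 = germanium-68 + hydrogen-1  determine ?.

Conserve mass number: A + 65 = 68 + 1, so A = 4.
Conserve atomic number: Z + 31 = 32 + 1, so Z = 2.
A = 4 and Z = 2 is helium-4 — an alpha particle.

alpha particle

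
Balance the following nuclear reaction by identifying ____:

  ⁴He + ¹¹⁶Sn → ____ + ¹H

Sb-119

Conserve mass number: 4 + 116 = A + 1, so A = 119.
Conserve atomic number: 2 + 50 = Z + 1, so Z = 51.
Z = 51 is antimony, so the species is ¹¹⁹Sb.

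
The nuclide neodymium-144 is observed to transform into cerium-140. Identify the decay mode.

ΔA = 140 − 144 = -4; ΔZ = 58 − 60 = -2.
A drops by 4 and Z drops by 2 — the signature of alpha emission.

alpha decay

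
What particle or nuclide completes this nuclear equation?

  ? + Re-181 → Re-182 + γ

Conserve mass number: A + 181 = 182 + 0, so A = 1.
Conserve atomic number: Z + 75 = 75 + 0, so Z = 0.
A = 1 and Z = 0 is n — a neutron.

neutron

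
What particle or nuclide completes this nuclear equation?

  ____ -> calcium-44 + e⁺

Conserve mass number: A = 44 + 0, so A = 44.
Conserve atomic number: Z = 20 + 1, so Z = 21.
Z = 21 is scandium, so the species is scandium-44.

Sc-44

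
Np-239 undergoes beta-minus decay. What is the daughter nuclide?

Pu-239

Beta-minus decay: mass number changes by +0, atomic number by +1.
A: 239 = 239; Z: 93 + 1 = 94.
Z = 94 is plutonium, so the daughter is Pu-239.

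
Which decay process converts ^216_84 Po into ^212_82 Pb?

alpha decay

ΔA = 212 − 216 = -4; ΔZ = 82 − 84 = -2.
A drops by 4 and Z drops by 2 — the signature of alpha emission.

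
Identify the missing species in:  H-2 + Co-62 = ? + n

Conserve mass number: 2 + 62 = A + 1, so A = 63.
Conserve atomic number: 1 + 27 = Z + 0, so Z = 28.
Z = 28 is nickel, so the species is Ni-63.

Ni-63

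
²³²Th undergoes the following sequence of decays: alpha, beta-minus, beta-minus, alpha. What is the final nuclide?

Start: (A, Z) = (232, 90).
After α: (228, 88).
After β⁻: (228, 89).
After β⁻: (228, 90).
After α: (224, 88).
Z = 88 is radium.

Ra-224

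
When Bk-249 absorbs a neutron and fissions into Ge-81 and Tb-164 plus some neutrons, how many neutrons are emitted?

Conserve mass number: 250 = 81 + 164 + k, so k = 250 − 245 = 5.
Check atomic number: 97 = 32 + 65 + 0 = 97. ✓

5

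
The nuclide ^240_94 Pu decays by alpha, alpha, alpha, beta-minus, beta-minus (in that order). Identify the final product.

Th-228

Start: (A, Z) = (240, 94).
After α: (236, 92).
After α: (232, 90).
After α: (228, 88).
After β⁻: (228, 89).
After β⁻: (228, 90).
Z = 90 is thorium.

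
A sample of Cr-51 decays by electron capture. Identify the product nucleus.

V-51

Electron capture: mass number changes by +0, atomic number by -1.
A: 51 = 51; Z: 24 − 1 = 23.
Z = 23 is vanadium, so the daughter is V-51.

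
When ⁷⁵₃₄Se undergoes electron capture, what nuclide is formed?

As-75

Electron capture: mass number changes by +0, atomic number by -1.
A: 75 = 75; Z: 34 − 1 = 33.
Z = 33 is arsenic, so the daughter is ⁷⁵₃₃As.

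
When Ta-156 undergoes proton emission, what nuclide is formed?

Proton emission: mass number changes by -1, atomic number by -1.
A: 156 − 1 = 155; Z: 73 − 1 = 72.
Z = 72 is hafnium, so the daughter is Hf-155.

Hf-155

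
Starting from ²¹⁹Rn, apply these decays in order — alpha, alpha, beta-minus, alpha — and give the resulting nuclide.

Tl-207

Start: (A, Z) = (219, 86).
After α: (215, 84).
After α: (211, 82).
After β⁻: (211, 83).
After α: (207, 81).
Z = 81 is thallium.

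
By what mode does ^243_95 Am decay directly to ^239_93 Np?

ΔA = 239 − 243 = -4; ΔZ = 93 − 95 = -2.
A drops by 4 and Z drops by 2 — the signature of alpha emission.

alpha decay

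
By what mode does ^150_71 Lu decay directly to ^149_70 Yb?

proton emission

ΔA = 149 − 150 = -1; ΔZ = 70 − 71 = -1.
A drops by 1 and Z drops by 1 — a proton was emitted.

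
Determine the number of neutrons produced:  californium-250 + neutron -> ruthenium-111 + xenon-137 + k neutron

3

Conserve mass number: 251 = 111 + 137 + k, so k = 251 − 248 = 3.
Check atomic number: 98 = 44 + 54 + 0 = 98. ✓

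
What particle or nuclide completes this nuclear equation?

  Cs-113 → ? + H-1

Conserve mass number: 113 = A + 1, so A = 112.
Conserve atomic number: 55 = Z + 1, so Z = 54.
Z = 54 is xenon, so the species is Xe-112.

Xe-112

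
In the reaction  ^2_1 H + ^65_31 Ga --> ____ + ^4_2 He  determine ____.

Conserve mass number: 2 + 65 = A + 4, so A = 63.
Conserve atomic number: 1 + 31 = Z + 2, so Z = 30.
Z = 30 is zinc, so the species is ^63_30 Zn.

Zn-63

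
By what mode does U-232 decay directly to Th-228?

alpha decay

ΔA = 228 − 232 = -4; ΔZ = 90 − 92 = -2.
A drops by 4 and Z drops by 2 — the signature of alpha emission.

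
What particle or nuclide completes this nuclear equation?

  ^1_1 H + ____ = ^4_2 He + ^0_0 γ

Conserve mass number: 1 + A = 4 + 0, so A = 3.
Conserve atomic number: 1 + Z = 2 + 0, so Z = 1.
A = 3 and Z = 1 is ^3_1 H — a triton.

triton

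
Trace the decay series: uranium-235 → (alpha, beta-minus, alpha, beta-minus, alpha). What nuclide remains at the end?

Ra-223

Start: (A, Z) = (235, 92).
After α: (231, 90).
After β⁻: (231, 91).
After α: (227, 89).
After β⁻: (227, 90).
After α: (223, 88).
Z = 88 is radium.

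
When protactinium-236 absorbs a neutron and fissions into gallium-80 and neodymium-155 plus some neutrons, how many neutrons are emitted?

2

Conserve mass number: 237 = 80 + 155 + k, so k = 237 − 235 = 2.
Check atomic number: 91 = 31 + 60 + 0 = 91. ✓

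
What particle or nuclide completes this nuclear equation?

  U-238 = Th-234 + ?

Conserve mass number: 238 = 234 + A, so A = 4.
Conserve atomic number: 92 = 90 + Z, so Z = 2.
A = 4 and Z = 2 is He-4 — an alpha particle.

alpha particle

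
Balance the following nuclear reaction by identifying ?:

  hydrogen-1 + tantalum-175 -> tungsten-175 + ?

Conserve mass number: 1 + 175 = 175 + A, so A = 1.
Conserve atomic number: 1 + 73 = 74 + Z, so Z = 0.
A = 1 and Z = 0 is neutron — a neutron.

neutron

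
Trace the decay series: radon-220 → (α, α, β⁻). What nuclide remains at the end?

Bi-212

Start: (A, Z) = (220, 86).
After α: (216, 84).
After α: (212, 82).
After β⁻: (212, 83).
Z = 83 is bismuth.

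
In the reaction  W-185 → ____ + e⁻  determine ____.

Re-185

Conserve mass number: 185 = A + 0, so A = 185.
Conserve atomic number: 74 = Z − 1, so Z = 75.
Z = 75 is rhenium, so the species is Re-185.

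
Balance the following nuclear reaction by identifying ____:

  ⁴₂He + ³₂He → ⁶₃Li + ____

Conserve mass number: 4 + 3 = 6 + A, so A = 1.
Conserve atomic number: 2 + 2 = 3 + Z, so Z = 1.
A = 1 and Z = 1 is ¹₁H — a proton.

proton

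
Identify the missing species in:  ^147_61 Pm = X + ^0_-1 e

Sm-147

Conserve mass number: 147 = A + 0, so A = 147.
Conserve atomic number: 61 = Z − 1, so Z = 62.
Z = 62 is samarium, so the species is ^147_62 Sm.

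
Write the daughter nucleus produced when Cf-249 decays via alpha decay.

Cm-245

Alpha decay: mass number changes by -4, atomic number by -2.
A: 249 − 4 = 245; Z: 98 − 2 = 96.
Z = 96 is curium, so the daughter is Cm-245.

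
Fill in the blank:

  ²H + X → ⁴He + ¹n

triton

Conserve mass number: 2 + A = 4 + 1, so A = 3.
Conserve atomic number: 1 + Z = 2 + 0, so Z = 1.
A = 3 and Z = 1 is ³H — a triton.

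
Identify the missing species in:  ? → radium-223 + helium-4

Th-227

Conserve mass number: A = 223 + 4, so A = 227.
Conserve atomic number: Z = 88 + 2, so Z = 90.
Z = 90 is thorium, so the species is thorium-227.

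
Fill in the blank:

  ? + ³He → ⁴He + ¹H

deuteron

Conserve mass number: A + 3 = 4 + 1, so A = 2.
Conserve atomic number: Z + 2 = 2 + 1, so Z = 1.
A = 2 and Z = 1 is ²H — a deuteron.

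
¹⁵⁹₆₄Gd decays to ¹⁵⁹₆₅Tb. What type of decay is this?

beta-minus decay

ΔA = 159 − 159 = 0; ΔZ = 65 − 64 = +1.
A is unchanged and Z rises by 1 — a neutron has become a proton (β⁻ decay).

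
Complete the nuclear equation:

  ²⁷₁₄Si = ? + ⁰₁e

Al-27

Conserve mass number: 27 = A + 0, so A = 27.
Conserve atomic number: 14 = Z + 1, so Z = 13.
Z = 13 is aluminium, so the species is ²⁷₁₃Al.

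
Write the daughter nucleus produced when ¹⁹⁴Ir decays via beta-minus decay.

Beta-minus decay: mass number changes by +0, atomic number by +1.
A: 194 = 194; Z: 77 + 1 = 78.
Z = 78 is platinum, so the daughter is ¹⁹⁴Pt.

Pt-194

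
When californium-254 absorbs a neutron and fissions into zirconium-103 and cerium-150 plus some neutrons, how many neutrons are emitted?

2

Conserve mass number: 255 = 103 + 150 + k, so k = 255 − 253 = 2.
Check atomic number: 98 = 40 + 58 + 0 = 98. ✓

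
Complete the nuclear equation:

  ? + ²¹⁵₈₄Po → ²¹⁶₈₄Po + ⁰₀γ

neutron

Conserve mass number: A + 215 = 216 + 0, so A = 1.
Conserve atomic number: Z + 84 = 84 + 0, so Z = 0.
A = 1 and Z = 0 is ¹₀n — a neutron.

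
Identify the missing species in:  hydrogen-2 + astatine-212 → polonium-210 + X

alpha particle

Conserve mass number: 2 + 212 = 210 + A, so A = 4.
Conserve atomic number: 1 + 85 = 84 + Z, so Z = 2.
A = 4 and Z = 2 is helium-4 — an alpha particle.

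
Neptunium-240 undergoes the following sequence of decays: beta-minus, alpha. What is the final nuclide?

Start: (A, Z) = (240, 93).
After β⁻: (240, 94).
After α: (236, 92).
Z = 92 is uranium.

U-236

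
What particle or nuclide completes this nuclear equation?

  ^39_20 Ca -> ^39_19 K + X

Conserve mass number: 39 = 39 + A, so A = 0.
Conserve atomic number: 20 = 19 + Z, so Z = 1.
A = 0 and Z = 1 is ^0_1 e — a positron.

positron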